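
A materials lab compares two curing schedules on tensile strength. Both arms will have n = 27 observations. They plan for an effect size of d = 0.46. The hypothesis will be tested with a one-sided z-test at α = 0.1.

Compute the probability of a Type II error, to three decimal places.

β ≈ 0.341

Noncentrality parameter: λ = d·√(n/2) = 0.46 × √(27/2) = 1.6901
One-sided α = 0.1 → critical value z_{0.1} = 1.282.
Power = Φ(λ − 1.282) = Φ(0.409) = 0.6586.
Type II error: β = 1 − power = 1 − 0.6586 = 0.3414.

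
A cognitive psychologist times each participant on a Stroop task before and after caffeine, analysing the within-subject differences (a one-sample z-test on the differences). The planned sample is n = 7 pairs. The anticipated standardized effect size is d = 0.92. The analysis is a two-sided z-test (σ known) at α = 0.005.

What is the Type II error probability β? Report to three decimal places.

Noncentrality parameter: δ = d·√n = 0.92 × √7 = 2.4341
Critical value for a two-sided test at α = 0.005: z_{α/2} = 2.807.
Power = Φ(δ − 2.807) + Φ(−δ − 2.807) = Φ(-0.373) + Φ(-5.241) = 0.3546 + 0.0000 = 0.3546.
Type II error: β = 1 − power = 1 − 0.3546 = 0.6454.

β ≈ 0.645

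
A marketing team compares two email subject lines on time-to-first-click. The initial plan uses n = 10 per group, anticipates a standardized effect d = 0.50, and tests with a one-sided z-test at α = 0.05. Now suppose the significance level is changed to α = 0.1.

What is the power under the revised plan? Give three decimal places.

δ = d·√(n/2) = 0.50 × √(10/2) = 1.1180 (unchanged). New critical value: z_{0.1} = 1.282.
Revised power = Φ(δ − 1.282) = Φ(-0.164) = 0.4351.

Power ≈ 0.435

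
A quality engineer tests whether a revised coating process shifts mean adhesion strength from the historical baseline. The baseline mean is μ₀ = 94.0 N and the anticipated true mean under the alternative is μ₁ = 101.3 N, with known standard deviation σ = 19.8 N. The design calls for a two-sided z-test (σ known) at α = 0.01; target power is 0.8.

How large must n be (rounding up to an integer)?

n = 86

Standardized effect: d = |μ₁ − μ₀| / σ = |101.3 − 94.0| / 19.8 = 0.3687
Set Φ(δ − 2.576) = 0.8; then δ − 2.576 = Φ⁻¹(0.8) = 0.842, giving δ = 3.417.
(For δ > 0 the lower-tail rejection region contributes negligibly to power, so the one-term inversion is standard.)
δ = d·√n ⇒ n = (δ/d)² = (3.417 / 0.3687)² = 85.92.
Rounding up, n = 86.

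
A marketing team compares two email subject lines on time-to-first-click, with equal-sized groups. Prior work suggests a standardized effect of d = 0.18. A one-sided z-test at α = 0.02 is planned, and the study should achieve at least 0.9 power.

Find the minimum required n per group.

Set Φ(δ − 2.054) = 0.9; then δ − 2.054 = Φ⁻¹(0.9) = 1.282, giving δ = 3.335.
δ = d·√(n/2) ⇒ n = 2(δ/d)² = 2 × (3.335 / 0.18)² = 686.68.
Rounding up, n = 687 per group.

n = 687 per group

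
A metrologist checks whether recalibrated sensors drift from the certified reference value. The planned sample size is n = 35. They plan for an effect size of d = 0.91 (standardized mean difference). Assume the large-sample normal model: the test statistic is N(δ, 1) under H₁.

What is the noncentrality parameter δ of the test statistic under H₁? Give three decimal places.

δ ≈ 5.384

δ = d·√n = 0.91 × √35 = 5.3836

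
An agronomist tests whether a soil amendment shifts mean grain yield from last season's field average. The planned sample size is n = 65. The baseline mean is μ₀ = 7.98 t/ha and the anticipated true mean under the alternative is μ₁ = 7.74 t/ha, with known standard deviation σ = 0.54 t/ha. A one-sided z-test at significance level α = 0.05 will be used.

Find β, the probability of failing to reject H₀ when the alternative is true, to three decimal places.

Standardized effect: d = |μ₁ − μ₀| / σ = |7.74 − 7.98| / 0.54 = 0.4444
Noncentrality parameter: δ = d·√n = 0.4444 × √65 = 3.5832
One-sided α = 0.05 → critical value z_{0.05} = 1.645.
Power = Φ(δ − 1.645) = Φ(1.938) = 0.9737.
Type II error: β = 1 − power = 1 − 0.9737 = 0.0263.

β ≈ 0.026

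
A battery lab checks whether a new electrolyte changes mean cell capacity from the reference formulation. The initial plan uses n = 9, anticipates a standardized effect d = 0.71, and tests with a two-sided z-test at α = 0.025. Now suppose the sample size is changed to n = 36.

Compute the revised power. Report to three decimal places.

With n = 36: δ = d·√n = 0.71 × √36 = 4.2600. Critical value z_{0.0125} = 2.241.
Revised power = Φ(δ − 2.241) + Φ(−δ − 2.241) = Φ(2.019) + Φ(-6.501) = 0.9782 + 0.0000 = 0.9782.

Power ≈ 0.978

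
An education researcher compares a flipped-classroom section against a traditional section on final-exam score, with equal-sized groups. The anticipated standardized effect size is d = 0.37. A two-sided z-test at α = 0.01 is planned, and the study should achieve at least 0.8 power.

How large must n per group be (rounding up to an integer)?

Set Φ(δ − 2.576) = 0.8; then δ − 2.576 = Φ⁻¹(0.8) = 0.842, giving δ = 3.417.
(The Φ(−δ − z_{α/2}) term is vanishingly small for δ > 0 and is dropped in the standard sample-size formula.)
δ = d·√(n/2) ⇒ n = 2(δ/d)² = 2 × (3.417 / 0.37)² = 170.62.
Rounding up, n = 171 per group.

n = 171 per group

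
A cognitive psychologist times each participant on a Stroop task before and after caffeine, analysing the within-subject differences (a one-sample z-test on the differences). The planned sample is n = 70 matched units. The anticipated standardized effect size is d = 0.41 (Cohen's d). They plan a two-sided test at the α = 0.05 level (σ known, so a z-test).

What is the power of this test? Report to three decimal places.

Power ≈ 0.929

Noncentrality parameter: δ = d·√n = 0.41 × √70 = 3.4303
Critical value for a two-sided test at α = 0.05: z_{α/2} = 1.960.
Power = Φ(δ − 1.960) + Φ(−δ − 1.960) = Φ(1.470) + Φ(-5.390) = 0.9293 + 0.0000 = 0.9293.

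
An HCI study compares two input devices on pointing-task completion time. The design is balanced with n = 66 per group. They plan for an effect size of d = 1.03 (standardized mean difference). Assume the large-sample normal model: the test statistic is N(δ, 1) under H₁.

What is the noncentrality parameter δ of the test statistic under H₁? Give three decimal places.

The noncentrality parameter scales effect size by the design's sample-size factor: δ = d·√(n/2) = 1.03 × √(66/2) = 5.9169

δ ≈ 5.917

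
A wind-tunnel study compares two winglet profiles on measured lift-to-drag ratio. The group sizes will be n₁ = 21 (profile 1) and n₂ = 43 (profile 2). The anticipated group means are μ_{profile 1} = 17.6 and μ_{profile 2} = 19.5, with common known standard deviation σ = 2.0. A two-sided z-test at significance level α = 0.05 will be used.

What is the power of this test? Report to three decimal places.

Power ≈ 0.946

Standardized effect: d = |μ_{profile 1} − μ_{profile 2}| / σ = |17.6 − 19.5| / 2.0 = 0.9500
Noncentrality parameter: δ = d / √(1/n₁ + 1/n₂) = 0.9500 / √(1/21 + 1/43) = 3.5684
Critical value for a two-sided test at α = 0.05: z_{α/2} = 1.960.
Power = Φ(δ − 1.960) + Φ(−δ − 1.960) = Φ(1.608) + Φ(-5.528) = 0.9461 + 0.0000 = 0.9461.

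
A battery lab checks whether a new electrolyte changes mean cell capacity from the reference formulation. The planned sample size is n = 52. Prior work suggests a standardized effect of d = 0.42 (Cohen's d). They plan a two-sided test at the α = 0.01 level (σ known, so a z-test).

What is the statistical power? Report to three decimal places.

Power ≈ 0.675

Noncentrality parameter: δ = d·√n = 0.42 × √52 = 3.0287
Two-sided α = 0.01 → critical value z_{0.005} = 2.576.
Power = Φ(δ − 2.576) + Φ(−δ − 2.576) = Φ(0.453) + Φ(-5.604) = 0.6747 + 0.0000 = 0.6747.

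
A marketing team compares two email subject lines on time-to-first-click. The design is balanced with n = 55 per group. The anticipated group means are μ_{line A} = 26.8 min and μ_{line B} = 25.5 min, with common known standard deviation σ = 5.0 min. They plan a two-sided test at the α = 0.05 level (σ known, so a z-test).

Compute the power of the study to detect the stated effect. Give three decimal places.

Standardized effect: d = |μ_{line A} − μ_{line B}| / σ = |26.8 − 25.5| / 5.0 = 0.2600
Noncentrality parameter: δ = d·√(n/2) = 0.2600 × √(55/2) = 1.3635
Critical value for a two-sided test at α = 0.05: z_{α/2} = 1.960.
Power = Φ(δ − 1.960) + Φ(−δ − 1.960) = Φ(-0.597) + Φ(-3.323) = 0.2754 + 0.0004 = 0.2759.

Power ≈ 0.276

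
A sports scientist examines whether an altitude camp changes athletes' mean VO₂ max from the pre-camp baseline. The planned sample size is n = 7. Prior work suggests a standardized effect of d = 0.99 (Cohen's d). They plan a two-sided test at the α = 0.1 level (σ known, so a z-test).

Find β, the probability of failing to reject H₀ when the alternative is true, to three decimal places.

Noncentrality parameter: δ = d·√n = 0.99 × √7 = 2.6193
Critical value for a two-sided test at α = 0.1: z_{α/2} = 1.645.
Power = Φ(δ − 1.645) + Φ(−δ − 1.645) = Φ(0.974) + Φ(-4.264) = 0.8351 + 0.0000 = 0.8351.
Type II error: β = 1 − power = 1 − 0.8351 = 0.1649.

β ≈ 0.165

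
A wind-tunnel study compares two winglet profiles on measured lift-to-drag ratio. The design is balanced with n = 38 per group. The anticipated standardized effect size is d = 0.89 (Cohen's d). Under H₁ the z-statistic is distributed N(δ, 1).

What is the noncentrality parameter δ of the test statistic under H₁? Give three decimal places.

δ ≈ 3.879

δ = d·√(n/2) = 0.89 × √(38/2) = 3.8794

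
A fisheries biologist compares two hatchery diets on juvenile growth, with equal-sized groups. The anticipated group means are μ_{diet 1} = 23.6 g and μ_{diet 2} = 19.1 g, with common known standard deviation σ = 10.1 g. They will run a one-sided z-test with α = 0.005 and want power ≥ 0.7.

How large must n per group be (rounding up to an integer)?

Standardized effect: d = |μ_{diet 1} − μ_{diet 2}| / σ = |23.6 − 19.1| / 10.1 = 0.4455
For power 0.7 need Φ(δ − z_{0.005}) = 0.7, so δ = z_{0.005} + z_{0.30} = 2.576 + 0.524 = 3.100.
δ = d·√(n/2) ⇒ n = 2(δ/d)² = 2 × (3.100 / 0.4455)² = 96.84.
Round up to the next whole unit.

n = 97 per group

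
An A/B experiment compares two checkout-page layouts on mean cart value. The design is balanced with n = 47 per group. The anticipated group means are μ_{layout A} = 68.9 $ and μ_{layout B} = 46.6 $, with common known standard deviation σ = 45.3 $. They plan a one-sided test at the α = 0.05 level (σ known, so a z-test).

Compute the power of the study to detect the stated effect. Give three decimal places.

Standardized effect: d = |μ_{layout A} − μ_{layout B}| / σ = |68.9 − 46.6| / 45.3 = 0.4923
Noncentrality parameter: δ = d·√(n/2) = 0.4923 × √(47/2) = 2.3864
Critical value for a one-sided test at α = 0.05: z_α = 1.645.
Power = Φ(δ − 1.645) = Φ(0.742) = 0.7708.

Power ≈ 0.771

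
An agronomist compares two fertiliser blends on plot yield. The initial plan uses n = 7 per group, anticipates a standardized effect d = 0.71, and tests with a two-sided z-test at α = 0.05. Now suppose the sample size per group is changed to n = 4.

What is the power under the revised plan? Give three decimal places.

With n = 4 per group: δ = d·√(n/2) = 0.71 × √(4/2) = 1.0041. Critical value z_{0.025} = 1.960.
Revised power = Φ(δ − 1.960) + Φ(−δ − 1.960) = Φ(-0.956) + Φ(-2.964) = 0.1696 + 0.0015 = 0.1711.

Power ≈ 0.171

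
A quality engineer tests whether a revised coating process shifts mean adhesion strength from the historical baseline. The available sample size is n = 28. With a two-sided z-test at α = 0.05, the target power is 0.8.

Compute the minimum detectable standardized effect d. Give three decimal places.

Need Φ(δ − 1.960) = 0.8, so δ = 1.960 + 0.842 = 2.802.
(The second rejection-region term Φ(−δ − z_{α/2}) is negligible and dropped.)
δ = d·√n ⇒ d = δ/√n = 2.802/√28 = 0.5294.

d ≈ 0.529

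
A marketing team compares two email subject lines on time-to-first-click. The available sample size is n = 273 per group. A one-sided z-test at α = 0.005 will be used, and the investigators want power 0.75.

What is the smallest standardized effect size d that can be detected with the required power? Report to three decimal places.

Need Φ(δ − 2.576) = 0.75, so δ = 2.576 + 0.674 = 3.250.
δ = d·√(n/2) ⇒ d = δ/√(n/2) = 3.250/√(273/2) = 0.2782.

d ≈ 0.278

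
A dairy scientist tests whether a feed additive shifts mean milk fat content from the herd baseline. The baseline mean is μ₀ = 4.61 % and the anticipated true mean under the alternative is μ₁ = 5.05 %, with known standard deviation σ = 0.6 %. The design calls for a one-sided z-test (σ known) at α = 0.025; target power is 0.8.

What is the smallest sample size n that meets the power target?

Standardized effect: d = |μ₁ − μ₀| / σ = |5.05 − 4.61| / 0.6 = 0.7333
Set Φ(δ − 1.960) = 0.8; then δ − 1.960 = Φ⁻¹(0.8) = 0.842, giving δ = 2.802.
δ = d·√n ⇒ n = (δ/d)² = (2.802 / 0.7333)² = 14.60.
Round up to the next whole unit.

n = 15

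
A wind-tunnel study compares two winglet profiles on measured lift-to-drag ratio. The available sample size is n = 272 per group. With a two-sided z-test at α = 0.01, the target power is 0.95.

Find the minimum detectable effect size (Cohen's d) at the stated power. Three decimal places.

Need Φ(δ − 2.576) = 0.95, so δ = 2.576 + 1.645 = 4.221.
(Lower-tail contribution to power is negligible for δ > 0.)
δ = d·√(n/2) ⇒ d = δ/√(n/2) = 4.221/√(272/2) = 0.3619.

d ≈ 0.362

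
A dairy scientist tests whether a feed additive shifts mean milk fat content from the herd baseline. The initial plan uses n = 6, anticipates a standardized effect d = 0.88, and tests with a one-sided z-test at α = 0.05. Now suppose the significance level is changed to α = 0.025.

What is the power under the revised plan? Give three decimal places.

δ = d·√n = 0.88 × √6 = 2.1556 (unchanged). New critical value: z_{0.025} = 1.960.
Revised power = Φ(δ − 1.960) = Φ(0.196) = 0.5775.

Power ≈ 0.578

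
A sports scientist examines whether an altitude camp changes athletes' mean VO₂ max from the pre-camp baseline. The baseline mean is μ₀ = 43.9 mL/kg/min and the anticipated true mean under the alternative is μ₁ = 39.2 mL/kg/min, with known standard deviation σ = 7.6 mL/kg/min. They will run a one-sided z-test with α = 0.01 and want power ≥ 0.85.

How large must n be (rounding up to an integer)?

Standardized effect: d = |μ₁ − μ₀| / σ = |39.2 − 43.9| / 7.6 = 0.6184
Set Φ(δ − 2.326) = 0.85; then δ − 2.326 = Φ⁻¹(0.85) = 1.036, giving δ = 3.363.
δ = d·√n ⇒ n = (δ/d)² = (3.363 / 0.6184)² = 29.57.
Rounding up, n = 30.

n = 30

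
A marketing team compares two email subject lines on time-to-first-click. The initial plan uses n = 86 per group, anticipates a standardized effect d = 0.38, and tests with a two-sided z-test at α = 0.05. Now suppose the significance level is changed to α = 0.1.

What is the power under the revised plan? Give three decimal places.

δ = d·√(n/2) = 0.38 × √(86/2) = 2.4918 (unchanged). New critical value: z_{0.05} = 1.645.
Revised power = Φ(δ − 1.645) + Φ(−δ − 1.645) = Φ(0.847) + Φ(-4.137) = 0.8015 + 0.0000 = 0.8015.

Power ≈ 0.802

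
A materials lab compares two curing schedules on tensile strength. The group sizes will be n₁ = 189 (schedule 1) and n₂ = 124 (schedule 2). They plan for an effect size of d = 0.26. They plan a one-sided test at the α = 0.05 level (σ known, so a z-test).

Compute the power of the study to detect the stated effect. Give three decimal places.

Noncentrality parameter: δ = d / √(1/n₁ + 1/n₂) = 0.26 / √(1/189 + 1/124) = 2.2498
One-sided α = 0.05 → critical value z_{0.05} = 1.645.
Power = P(Z > 1.645 − δ) = Φ(0.605) = 0.7274.

Power ≈ 0.727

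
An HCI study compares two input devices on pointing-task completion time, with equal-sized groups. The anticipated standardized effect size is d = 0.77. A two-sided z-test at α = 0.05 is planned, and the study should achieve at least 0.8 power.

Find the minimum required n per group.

For power 0.8 need Φ(δ − z_{0.025}) = 0.8, so δ = z_{0.025} + z_{0.20} = 1.960 + 0.842 = 2.802.
(Ignoring the negligible lower-tail rejection probability gives the usual closed-form inversion.)
δ = d·√(n/2) ⇒ n = 2(δ/d)² = 2 × (2.802 / 0.77)² = 26.48.
Rounding up, n = 27 per group.

n = 27 per group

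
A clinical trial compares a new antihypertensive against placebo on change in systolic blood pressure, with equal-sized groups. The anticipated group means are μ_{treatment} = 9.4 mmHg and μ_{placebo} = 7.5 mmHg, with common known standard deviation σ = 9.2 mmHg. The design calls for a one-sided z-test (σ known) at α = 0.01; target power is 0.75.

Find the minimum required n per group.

n = 423 per group

Standardized effect: d = |μ_{treatment} − μ_{placebo}| / σ = |9.4 − 7.5| / 9.2 = 0.2065
Set Φ(δ − 2.326) = 0.75; then δ − 2.326 = Φ⁻¹(0.75) = 0.674, giving δ = 3.001.
δ = d·√(n/2) ⇒ n = 2(δ/d)² = 2 × (3.001 / 0.2065)² = 422.26.
Rounding up, n = 423 per group.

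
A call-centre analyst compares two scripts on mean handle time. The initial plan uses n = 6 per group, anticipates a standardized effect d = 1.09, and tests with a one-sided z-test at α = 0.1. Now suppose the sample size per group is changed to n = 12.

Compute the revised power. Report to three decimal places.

Power ≈ 0.917

With n = 12 per group: δ = d·√(n/2) = 1.09 × √(12/2) = 2.6699. Critical value z_{0.1} = 1.282.
Revised power = Φ(δ − 1.282) = Φ(1.388) = 0.9175.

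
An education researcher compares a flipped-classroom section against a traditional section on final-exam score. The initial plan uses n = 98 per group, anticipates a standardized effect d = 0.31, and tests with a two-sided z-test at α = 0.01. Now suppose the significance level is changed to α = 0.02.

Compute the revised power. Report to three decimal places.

δ = d·√(n/2) = 0.31 × √(98/2) = 2.1700 (unchanged). New critical value: z_{0.01} = 2.326.
Revised power = Φ(δ − 2.326) + Φ(−δ − 2.326) = Φ(-0.156) + Φ(-4.496) = 0.4379 + 0.0000 = 0.4379.

Power ≈ 0.438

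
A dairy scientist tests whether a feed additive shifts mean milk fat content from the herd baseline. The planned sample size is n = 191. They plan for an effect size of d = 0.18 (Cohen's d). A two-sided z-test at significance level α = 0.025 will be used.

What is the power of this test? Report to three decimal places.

Noncentrality parameter: δ = d·√n = 0.18 × √191 = 2.4876
Two-sided α = 0.025 → critical value z_{0.0125} = 2.241.
Power = Φ(δ − 2.241) + Φ(−δ − 2.241) = Φ(0.246) + Φ(-4.729) = 0.5973 + 0.0000 = 0.5973.

Power ≈ 0.597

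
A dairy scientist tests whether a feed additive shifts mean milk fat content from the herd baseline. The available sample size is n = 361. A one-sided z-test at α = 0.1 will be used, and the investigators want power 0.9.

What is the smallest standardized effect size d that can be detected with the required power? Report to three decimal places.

Required noncentrality: δ = z_{0.1} + z_{0.10} = 1.282 + 1.282 = 2.563.
δ = d·√n ⇒ d = δ/√n = 2.563/√361 = 0.1349.

d ≈ 0.135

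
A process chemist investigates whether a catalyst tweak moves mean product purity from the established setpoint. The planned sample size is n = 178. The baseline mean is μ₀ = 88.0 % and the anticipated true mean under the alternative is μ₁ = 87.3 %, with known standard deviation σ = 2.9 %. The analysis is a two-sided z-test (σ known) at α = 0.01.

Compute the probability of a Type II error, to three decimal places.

β ≈ 0.260

Standardized effect: d = |μ₁ − μ₀| / σ = |87.3 − 88.0| / 2.9 = 0.2414
Noncentrality parameter: δ = d·√n = 0.2414 × √178 = 3.2204
Two-sided α = 0.01 → critical value z_{0.005} = 2.576.
Power = Φ(δ − 2.576) + Φ(−δ − 2.576) = Φ(0.645) + Φ(-5.796) = 0.7404 + 0.0000 = 0.7404.
Type II error: β = 1 − power = 1 − 0.7404 = 0.2596.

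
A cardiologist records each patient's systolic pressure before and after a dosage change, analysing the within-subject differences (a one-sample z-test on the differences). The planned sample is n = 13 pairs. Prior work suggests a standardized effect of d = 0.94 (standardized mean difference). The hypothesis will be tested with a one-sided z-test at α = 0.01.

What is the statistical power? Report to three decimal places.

Power ≈ 0.856

Noncentrality parameter: δ = d·√n = 0.94 × √13 = 3.3892
One-sided α = 0.01 → critical value z_{0.01} = 2.326.
Power = Φ(δ − 2.326) = Φ(1.063) = 0.8561.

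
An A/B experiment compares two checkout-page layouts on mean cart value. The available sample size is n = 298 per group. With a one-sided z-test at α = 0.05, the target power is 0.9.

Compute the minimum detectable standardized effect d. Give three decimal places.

Required noncentrality: δ = z_{0.05} + z_{0.10} = 1.645 + 1.282 = 2.926.
δ = d·√(n/2) ⇒ d = δ/√(n/2) = 2.926/√(298/2) = 0.2397.

d ≈ 0.240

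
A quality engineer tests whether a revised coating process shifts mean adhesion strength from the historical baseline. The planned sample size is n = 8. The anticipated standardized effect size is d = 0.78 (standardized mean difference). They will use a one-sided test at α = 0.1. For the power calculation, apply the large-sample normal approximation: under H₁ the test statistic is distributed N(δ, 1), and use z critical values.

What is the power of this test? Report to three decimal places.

Power ≈ 0.822

Noncentrality parameter: δ = d·√n = 0.78 × √8 = 2.2062
One-sided α = 0.1 → critical value z_{0.1} = 1.282.
Power = Φ(δ − 1.282) = Φ(0.925) = 0.8224.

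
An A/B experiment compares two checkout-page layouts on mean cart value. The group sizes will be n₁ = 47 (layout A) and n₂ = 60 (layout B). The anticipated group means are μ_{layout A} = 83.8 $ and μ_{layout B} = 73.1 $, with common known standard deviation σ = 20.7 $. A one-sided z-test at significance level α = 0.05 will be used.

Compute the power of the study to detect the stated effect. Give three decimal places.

Standardized effect: d = |μ_{layout A} − μ_{layout B}| / σ = |83.8 − 73.1| / 20.7 = 0.5169
Noncentrality parameter: δ = d / √(1/n₁ + 1/n₂) = 0.5169 / √(1/47 + 1/60) = 2.6537
Critical value for a one-sided test at α = 0.05: z_α = 1.645.
Power = Φ(δ − 1.645) = Φ(1.009) = 0.8435.

Power ≈ 0.843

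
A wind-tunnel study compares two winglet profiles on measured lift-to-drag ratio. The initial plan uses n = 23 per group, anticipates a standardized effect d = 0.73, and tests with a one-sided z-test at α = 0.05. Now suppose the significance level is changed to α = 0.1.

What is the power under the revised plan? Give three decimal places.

Power ≈ 0.884

δ = d·√(n/2) = 0.73 × √(23/2) = 2.4756 (unchanged). New critical value: z_{0.1} = 1.282.
Revised power = P(Z > 1.282 − δ) = Φ(1.194) = 0.8838.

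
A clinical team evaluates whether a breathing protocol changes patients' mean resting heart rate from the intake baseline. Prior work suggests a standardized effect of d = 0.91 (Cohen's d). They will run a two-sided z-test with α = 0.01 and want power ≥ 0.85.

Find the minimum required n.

For power 0.85 need Φ(δ − z_{0.005}) = 0.85, so δ = z_{0.005} + z_{0.15} = 2.576 + 1.036 = 3.612.
(The Φ(−δ − z_{α/2}) term is vanishingly small for δ > 0 and is dropped in the standard sample-size formula.)
δ = d·√n ⇒ n = (δ/d)² = (3.612 / 0.91)² = 15.76.
Round up to the next whole unit.

n = 16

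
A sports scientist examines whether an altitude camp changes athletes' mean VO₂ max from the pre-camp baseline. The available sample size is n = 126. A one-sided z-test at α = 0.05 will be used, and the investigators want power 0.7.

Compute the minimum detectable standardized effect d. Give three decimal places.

d ≈ 0.193

Need Φ(δ − 1.645) = 0.7, so δ = 1.645 + 0.524 = 2.169.
δ = d·√n ⇒ d = δ/√n = 2.169/√126 = 0.1933.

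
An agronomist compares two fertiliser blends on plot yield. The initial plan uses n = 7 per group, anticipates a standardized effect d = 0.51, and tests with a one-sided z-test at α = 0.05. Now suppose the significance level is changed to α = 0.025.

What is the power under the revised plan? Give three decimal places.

δ = d·√(n/2) = 0.51 × √(7/2) = 0.9541 (unchanged). New critical value: z_{0.025} = 1.960.
Revised power = P(Z > 1.960 − δ) = Φ(-1.006) = 0.1572.

Power ≈ 0.157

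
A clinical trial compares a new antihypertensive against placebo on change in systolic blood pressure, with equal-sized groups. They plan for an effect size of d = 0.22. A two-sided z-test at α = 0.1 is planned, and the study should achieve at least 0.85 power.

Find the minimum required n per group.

n = 298 per group

Set Φ(δ − 1.645) = 0.85; then δ − 1.645 = Φ⁻¹(0.85) = 1.036, giving δ = 2.681.
(For δ > 0 the lower-tail rejection region contributes negligibly to power, so the one-term inversion is standard.)
δ = d·√(n/2) ⇒ n = 2(δ/d)² = 2 × (2.681 / 0.22)² = 297.08.
Rounding up, n = 298 per group.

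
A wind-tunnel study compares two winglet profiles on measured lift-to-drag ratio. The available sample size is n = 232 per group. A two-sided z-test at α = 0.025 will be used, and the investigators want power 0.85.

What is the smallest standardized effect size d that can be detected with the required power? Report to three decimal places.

Required noncentrality: δ = z_{0.0125} + z_{0.15} = 2.241 + 1.036 = 3.278.
(The second rejection-region term Φ(−δ − z_{α/2}) is negligible and dropped.)
δ = d·√(n/2) ⇒ d = δ/√(n/2) = 3.278/√(232/2) = 0.3043.

d ≈ 0.304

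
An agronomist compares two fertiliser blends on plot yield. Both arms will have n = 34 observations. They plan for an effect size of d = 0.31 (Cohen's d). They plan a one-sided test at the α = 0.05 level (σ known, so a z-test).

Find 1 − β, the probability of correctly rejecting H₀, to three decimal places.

Noncentrality parameter: λ = d·√(n/2) = 0.31 × √(34/2) = 1.2782
One-sided α = 0.05 → critical value z_{0.05} = 1.645.
Power = Φ(λ − 1.645) = Φ(-0.367) = 0.3569.

Power ≈ 0.357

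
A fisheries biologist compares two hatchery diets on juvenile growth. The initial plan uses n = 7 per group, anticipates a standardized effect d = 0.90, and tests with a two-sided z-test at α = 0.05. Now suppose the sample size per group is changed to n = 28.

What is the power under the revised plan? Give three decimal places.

With n = 28 per group: δ = d·√(n/2) = 0.90 × √(28/2) = 3.3675. Critical value z_{0.025} = 1.960.
Revised power = Φ(δ − 1.960) + Φ(−δ − 1.960) = Φ(1.408) + Φ(-5.327) = 0.9204 + 0.0000 = 0.9204.

Power ≈ 0.920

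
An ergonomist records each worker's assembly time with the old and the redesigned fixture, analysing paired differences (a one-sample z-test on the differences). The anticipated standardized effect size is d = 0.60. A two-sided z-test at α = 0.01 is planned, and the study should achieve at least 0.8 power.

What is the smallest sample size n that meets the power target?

For power 0.8 need Φ(δ − z_{0.005}) = 0.8, so δ = z_{0.005} + z_{0.20} = 2.576 + 0.842 = 3.417.
(For δ > 0 the lower-tail rejection region contributes negligibly to power, so the one-term inversion is standard.)
δ = d·√n ⇒ n = (δ/d)² = (3.417 / 0.60)² = 32.44.
Round up to the next whole unit.

n = 33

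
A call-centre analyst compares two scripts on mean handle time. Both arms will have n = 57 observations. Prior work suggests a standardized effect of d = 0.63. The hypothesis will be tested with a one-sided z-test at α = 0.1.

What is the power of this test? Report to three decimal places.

Noncentrality parameter: δ = d·√(n/2) = 0.63 × √(57/2) = 3.3633
Critical value for a one-sided test at α = 0.1: z_α = 1.282.
Power = Φ(δ − 1.282) = Φ(2.082) = 0.9813.

Power ≈ 0.981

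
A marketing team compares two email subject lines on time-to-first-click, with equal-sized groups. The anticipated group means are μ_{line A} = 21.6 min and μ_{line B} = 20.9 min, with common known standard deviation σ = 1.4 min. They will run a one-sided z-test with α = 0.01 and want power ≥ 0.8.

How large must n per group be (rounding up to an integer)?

n = 81 per group

Standardized effect: d = |μ_{line A} − μ_{line B}| / σ = |21.6 − 20.9| / 1.4 = 0.5000
Set Φ(δ − 2.326) = 0.8; then δ − 2.326 = Φ⁻¹(0.8) = 0.842, giving δ = 3.168.
δ = d·√(n/2) ⇒ n = 2(δ/d)² = 2 × (3.168 / 0.5000)² = 80.29.
Rounding up, n = 81 per group.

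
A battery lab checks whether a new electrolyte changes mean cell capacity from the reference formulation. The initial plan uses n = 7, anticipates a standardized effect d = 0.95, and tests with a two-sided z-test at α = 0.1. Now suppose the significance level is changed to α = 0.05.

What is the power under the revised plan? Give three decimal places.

Power ≈ 0.710

δ = d·√n = 0.95 × √7 = 2.5135 (unchanged). New critical value: z_{0.025} = 1.960.
Revised power = Φ(δ − 1.960) + Φ(−δ − 1.960) = Φ(0.553) + Φ(-4.473) = 0.7100 + 0.0000 = 0.7100.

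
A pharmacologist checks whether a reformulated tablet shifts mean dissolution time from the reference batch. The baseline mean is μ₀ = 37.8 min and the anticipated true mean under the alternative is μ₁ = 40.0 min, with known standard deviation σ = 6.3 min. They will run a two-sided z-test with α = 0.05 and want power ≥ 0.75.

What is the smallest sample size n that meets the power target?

Standardized effect: d = |μ₁ − μ₀| / σ = |40.0 − 37.8| / 6.3 = 0.3492
Set Φ(δ − 1.960) = 0.75; then δ − 1.960 = Φ⁻¹(0.75) = 0.674, giving δ = 2.634.
(Ignoring the negligible lower-tail rejection probability gives the usual closed-form inversion.)
δ = d·√n ⇒ n = (δ/d)² = (2.634 / 0.3492)² = 56.91.
Round up to the next whole unit.

n = 57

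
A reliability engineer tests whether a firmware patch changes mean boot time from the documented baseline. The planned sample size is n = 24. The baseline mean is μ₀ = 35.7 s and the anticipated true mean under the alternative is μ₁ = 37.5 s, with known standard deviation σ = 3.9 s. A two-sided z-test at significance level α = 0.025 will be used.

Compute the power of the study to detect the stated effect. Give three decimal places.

Power ≈ 0.508

Standardized effect: d = |μ₁ − μ₀| / σ = |37.5 − 35.7| / 3.9 = 0.4615
Noncentrality parameter: δ = d·√n = 0.4615 × √24 = 2.2611
Critical value for a two-sided test at α = 0.025: z_{α/2} = 2.241.
Power = Φ(δ − 2.241) + Φ(−δ − 2.241) = Φ(0.020) + Φ(-4.502) = 0.5078 + 0.0000 = 0.5078.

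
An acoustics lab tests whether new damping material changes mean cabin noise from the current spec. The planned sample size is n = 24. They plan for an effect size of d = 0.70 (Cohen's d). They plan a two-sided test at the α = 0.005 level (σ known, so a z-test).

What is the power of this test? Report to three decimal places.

Noncentrality parameter: δ = d·√n = 0.70 × √24 = 3.4293
Critical value for a two-sided test at α = 0.005: z_{α/2} = 2.807.
Power = Φ(δ − 2.807) + Φ(−δ − 2.807) = Φ(0.622) + Φ(-6.236) = 0.7331 + 0.0000 = 0.7331.

Power ≈ 0.733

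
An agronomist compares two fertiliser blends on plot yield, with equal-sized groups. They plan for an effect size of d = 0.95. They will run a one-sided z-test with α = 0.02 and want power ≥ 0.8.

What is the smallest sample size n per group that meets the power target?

Set Φ(δ − 2.054) = 0.8; then δ − 2.054 = Φ⁻¹(0.8) = 0.842, giving δ = 2.895.
δ = d·√(n/2) ⇒ n = 2(δ/d)² = 2 × (2.895 / 0.95)² = 18.58.
Rounding up, n = 19 per group.

n = 19 per group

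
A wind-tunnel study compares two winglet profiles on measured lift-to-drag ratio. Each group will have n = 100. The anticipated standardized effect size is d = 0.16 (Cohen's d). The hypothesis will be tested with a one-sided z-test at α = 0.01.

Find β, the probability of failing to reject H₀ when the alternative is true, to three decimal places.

Noncentrality parameter: δ = d·√(n/2) = 0.16 × √(100/2) = 1.1314
Critical value for a one-sided test at α = 0.01: z_α = 2.326.
Power = Φ(δ − 2.326) = Φ(-1.195) = 0.1160.
Type II error: β = 1 − power = 1 − 0.1160 = 0.8840.

β ≈ 0.884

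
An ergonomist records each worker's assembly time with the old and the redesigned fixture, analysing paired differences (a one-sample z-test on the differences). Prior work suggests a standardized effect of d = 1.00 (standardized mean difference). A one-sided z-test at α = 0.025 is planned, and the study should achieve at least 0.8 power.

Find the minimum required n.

Set Φ(δ − 1.960) = 0.8; then δ − 1.960 = Φ⁻¹(0.8) = 0.842, giving δ = 2.802.
δ = d·√n ⇒ n = (δ/d)² = (2.802 / 1.00)² = 7.85.
Round up to the next whole unit.

n = 8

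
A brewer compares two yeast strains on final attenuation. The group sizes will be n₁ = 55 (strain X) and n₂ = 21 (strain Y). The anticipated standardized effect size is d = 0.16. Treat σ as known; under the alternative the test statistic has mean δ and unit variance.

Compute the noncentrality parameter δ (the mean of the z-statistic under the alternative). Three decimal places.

δ = d / √(1/n₁ + 1/n₂) = 0.16 / √(1/55 + 1/21) = 0.6237

δ ≈ 0.624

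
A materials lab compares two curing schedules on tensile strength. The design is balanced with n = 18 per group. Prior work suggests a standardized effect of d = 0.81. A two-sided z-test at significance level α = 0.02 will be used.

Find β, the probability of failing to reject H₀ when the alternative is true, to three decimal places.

Noncentrality parameter: δ = d·√(n/2) = 0.81 × √(18/2) = 2.4300
Two-sided α = 0.02 → critical value z_{0.01} = 2.326.
Power = Φ(δ − 2.326) + Φ(−δ − 2.326) = Φ(0.104) + Φ(-4.756) = 0.5413 + 0.0000 = 0.5413.
Type II error: β = 1 − power = 1 − 0.5413 = 0.4587.

β ≈ 0.459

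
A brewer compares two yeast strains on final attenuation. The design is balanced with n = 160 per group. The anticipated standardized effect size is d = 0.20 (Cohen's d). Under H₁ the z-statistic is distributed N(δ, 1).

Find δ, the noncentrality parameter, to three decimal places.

δ = d·√(n/2) = 0.20 × √(160/2) = 1.7889

δ ≈ 1.789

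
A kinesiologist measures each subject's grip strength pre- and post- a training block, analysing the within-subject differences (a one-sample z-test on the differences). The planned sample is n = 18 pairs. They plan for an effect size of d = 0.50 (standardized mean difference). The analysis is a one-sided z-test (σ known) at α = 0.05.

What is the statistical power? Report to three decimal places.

Noncentrality parameter: δ = d·√n = 0.50 × √18 = 2.1213
One-sided α = 0.05 → critical value z_{0.05} = 1.645.
Power = Φ(δ − 1.645) = Φ(0.476) = 0.6831.

Power ≈ 0.683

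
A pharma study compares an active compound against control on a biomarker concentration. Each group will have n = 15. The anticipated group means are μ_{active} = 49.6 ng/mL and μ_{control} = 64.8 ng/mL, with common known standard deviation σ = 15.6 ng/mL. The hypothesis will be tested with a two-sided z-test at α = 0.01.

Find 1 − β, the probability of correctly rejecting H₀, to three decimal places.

Power ≈ 0.537

Standardized effect: d = |μ_{active} − μ_{control}| / σ = |49.6 − 64.8| / 15.6 = 0.9744
Noncentrality parameter: δ = d·√(n/2) = 0.9744 × √(15/2) = 2.6684
Two-sided α = 0.01 → critical value z_{0.005} = 2.576.
Power = Φ(δ − 2.576) + Φ(−δ − 2.576) = Φ(0.093) + Φ(-5.244) = 0.5369 + 0.0000 = 0.5369.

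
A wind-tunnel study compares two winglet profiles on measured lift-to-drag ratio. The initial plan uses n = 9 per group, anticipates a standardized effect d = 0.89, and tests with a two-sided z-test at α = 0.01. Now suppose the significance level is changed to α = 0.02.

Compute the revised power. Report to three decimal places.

Power ≈ 0.331

δ = d·√(n/2) = 0.89 × √(9/2) = 1.8880 (unchanged). New critical value: z_{0.01} = 2.326.
Revised power = Φ(δ − 2.326) + Φ(−δ − 2.326) = Φ(-0.438) + Φ(-4.214) = 0.3306 + 0.0000 = 0.3306.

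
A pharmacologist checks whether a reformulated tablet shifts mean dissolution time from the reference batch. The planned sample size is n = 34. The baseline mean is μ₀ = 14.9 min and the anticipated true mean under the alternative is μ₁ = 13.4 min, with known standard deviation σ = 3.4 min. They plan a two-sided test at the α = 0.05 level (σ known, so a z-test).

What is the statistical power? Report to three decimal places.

Power ≈ 0.730

Standardized effect: d = |μ₁ − μ₀| / σ = |13.4 − 14.9| / 3.4 = 0.4412
Noncentrality parameter: δ = d·√n = 0.4412 × √34 = 2.5725
Two-sided α = 0.05 → critical value z_{0.025} = 1.960.
Power = Φ(δ − 1.960) + Φ(−δ − 1.960) = Φ(0.613) + Φ(-4.532) = 0.7299 + 0.0000 = 0.7299.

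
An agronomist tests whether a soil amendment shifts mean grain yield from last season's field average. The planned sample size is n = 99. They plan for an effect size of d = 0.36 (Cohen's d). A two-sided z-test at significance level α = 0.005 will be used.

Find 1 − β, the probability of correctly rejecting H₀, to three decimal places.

Power ≈ 0.781

Noncentrality parameter: δ = d·√n = 0.36 × √99 = 3.5820
Critical value for a two-sided test at α = 0.005: z_{α/2} = 2.807.
Power = Φ(δ − 2.807) + Φ(−δ − 2.807) = Φ(0.775) + Φ(-6.389) = 0.7808 + 0.0000 = 0.7808.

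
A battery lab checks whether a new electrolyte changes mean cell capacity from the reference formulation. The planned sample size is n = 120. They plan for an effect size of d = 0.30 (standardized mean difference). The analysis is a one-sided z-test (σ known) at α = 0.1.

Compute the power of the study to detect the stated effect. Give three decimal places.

Power ≈ 0.978

Noncentrality parameter: δ = d·√n = 0.30 × √120 = 3.2863
One-sided α = 0.1 → critical value z_{0.1} = 1.282.
Power = Φ(δ − 1.282) = Φ(2.005) = 0.9775.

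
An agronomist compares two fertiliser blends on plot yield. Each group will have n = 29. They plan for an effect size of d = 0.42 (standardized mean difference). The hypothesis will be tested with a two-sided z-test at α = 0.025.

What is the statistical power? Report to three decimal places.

Noncentrality parameter: δ = d·√(n/2) = 0.42 × √(29/2) = 1.5993
Two-sided α = 0.025 → critical value z_{0.0125} = 2.241.
Power = Φ(δ − 2.241) + Φ(−δ − 2.241) = Φ(-0.642) + Φ(-3.841) = 0.2604 + 0.0001 = 0.2605.

Power ≈ 0.260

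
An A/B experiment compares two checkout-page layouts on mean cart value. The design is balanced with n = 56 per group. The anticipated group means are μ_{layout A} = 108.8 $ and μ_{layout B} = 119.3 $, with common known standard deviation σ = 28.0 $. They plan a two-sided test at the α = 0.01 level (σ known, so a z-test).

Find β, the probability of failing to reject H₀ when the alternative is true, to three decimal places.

β ≈ 0.723

Standardized effect: d = |μ_{layout A} − μ_{layout B}| / σ = |108.8 − 119.3| / 28.0 = 0.3750
Noncentrality parameter: δ = d·√(n/2) = 0.3750 × √(56/2) = 1.9843
Critical value for a two-sided test at α = 0.01: z_{α/2} = 2.576.
Power = Φ(δ − 2.576) + Φ(−δ − 2.576) = Φ(-0.592) + Φ(-4.560) = 0.2771 + 0.0000 = 0.2771.
Type II error: β = 1 − power = 1 − 0.2771 = 0.7229.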